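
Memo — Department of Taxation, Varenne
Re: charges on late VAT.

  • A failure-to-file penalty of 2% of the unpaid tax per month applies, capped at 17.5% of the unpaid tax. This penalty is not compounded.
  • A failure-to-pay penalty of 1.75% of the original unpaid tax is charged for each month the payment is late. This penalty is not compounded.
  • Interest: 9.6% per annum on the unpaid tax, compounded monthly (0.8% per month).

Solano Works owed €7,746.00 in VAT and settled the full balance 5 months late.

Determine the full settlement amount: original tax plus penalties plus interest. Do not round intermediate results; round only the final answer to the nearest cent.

€9,513.21

Failure-to-file: 5 × 2% × €7,746.00 = €774.60 (under the 17.5% cap)
Failure-to-pay penalty: 5 × 1.75% × €7,746.00 = €677.78…
Interest: €7,746.00 × ((1 + 0.008)^5 − 1) = €7,746.00 × 0.0406451… = €314.8373…
Total = €7,746.00 + €1,452.3750 + €314.8373… = €9,513.21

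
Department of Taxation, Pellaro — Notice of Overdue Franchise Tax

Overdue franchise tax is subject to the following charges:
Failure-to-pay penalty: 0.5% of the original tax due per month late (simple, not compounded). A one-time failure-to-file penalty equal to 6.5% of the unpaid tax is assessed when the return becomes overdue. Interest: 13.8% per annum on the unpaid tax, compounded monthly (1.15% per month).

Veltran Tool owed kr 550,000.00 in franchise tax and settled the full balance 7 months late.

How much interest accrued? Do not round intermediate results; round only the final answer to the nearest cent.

Interest: kr 550,000.00 × ((1 + 0.0115)^7 − 1) = kr 550,000.00 × 0.0833311… = kr 45,832.1034…

kr 45,832.10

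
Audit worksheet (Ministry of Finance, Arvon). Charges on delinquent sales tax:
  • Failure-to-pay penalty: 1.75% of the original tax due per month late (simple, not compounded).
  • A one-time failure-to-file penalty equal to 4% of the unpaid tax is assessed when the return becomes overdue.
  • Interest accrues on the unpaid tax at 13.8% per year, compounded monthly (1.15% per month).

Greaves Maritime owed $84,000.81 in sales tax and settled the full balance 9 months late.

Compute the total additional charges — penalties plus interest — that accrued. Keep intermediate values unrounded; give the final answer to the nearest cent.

Failure-to-file penalty: 4% × $84,000.81 = $3,360.03…
Failure-to-pay penalty = 1.75% × $84,000.81 × 9 mo = $13,230.13…
Interest: $84,000.81 × ((1 + 0.0115)^9 − 1) = $84,000.81 × 0.1083910… = $9,104.9304…
Penalties + interest = $16,590.1600… + $9,104.9304… = $25,695.09

$25,695.09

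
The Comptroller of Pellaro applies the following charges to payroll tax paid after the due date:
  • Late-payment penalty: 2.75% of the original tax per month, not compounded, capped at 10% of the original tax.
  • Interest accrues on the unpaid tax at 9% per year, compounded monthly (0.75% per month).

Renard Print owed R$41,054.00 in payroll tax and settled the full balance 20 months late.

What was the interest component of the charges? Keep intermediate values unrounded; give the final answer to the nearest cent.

Interest: R$41,054.00 × ((1 + 0.0075)^20 − 1) = R$41,054.00 × 0.1611841… = R$6,617.2538…

R$6,617.25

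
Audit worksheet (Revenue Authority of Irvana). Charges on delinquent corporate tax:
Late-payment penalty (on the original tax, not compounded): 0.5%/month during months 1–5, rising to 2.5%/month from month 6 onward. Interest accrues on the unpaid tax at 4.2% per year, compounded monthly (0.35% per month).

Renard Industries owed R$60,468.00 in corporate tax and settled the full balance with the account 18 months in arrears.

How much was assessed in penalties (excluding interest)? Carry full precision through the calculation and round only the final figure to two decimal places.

R$21,163.80

Penalty, months 1–5: 5 × 0.5% × R$60,468.00 = R$1,511.70
Penalty, months 6–18: 13 × 2.5% × R$60,468.00 = R$19,652.10
Total penalty = R$1,511.70 + R$19,652.10 = R$21,163.80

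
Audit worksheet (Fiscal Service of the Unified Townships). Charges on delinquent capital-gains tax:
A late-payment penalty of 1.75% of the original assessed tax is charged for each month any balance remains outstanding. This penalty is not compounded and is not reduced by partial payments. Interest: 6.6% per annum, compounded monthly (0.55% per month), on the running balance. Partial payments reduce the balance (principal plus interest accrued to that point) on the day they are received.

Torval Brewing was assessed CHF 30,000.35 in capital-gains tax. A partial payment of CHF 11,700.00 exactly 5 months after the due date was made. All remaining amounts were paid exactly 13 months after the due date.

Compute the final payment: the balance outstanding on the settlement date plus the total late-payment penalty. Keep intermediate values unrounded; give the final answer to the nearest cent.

Balance at month 5: CHF 30,000.3500 × (1 + 0.0055)^5 = CHF 30,834.4848…
After CHF 11,700.00 payment: CHF 30,834.4848… − CHF 11,700.00 = CHF 19,134.4848…
Balance at month 13: CHF 19,134.4848… × (1 + 0.0055)^8 = CHF 19,992.7885…
Penalty: 13 × 1.75% × CHF 30,000.35 = CHF 6,825.08…
Final settlement = outstanding balance + penalty = CHF 19,992.7885… + CHF 6,825.08… = CHF 26,817.87

CHF 26,817.87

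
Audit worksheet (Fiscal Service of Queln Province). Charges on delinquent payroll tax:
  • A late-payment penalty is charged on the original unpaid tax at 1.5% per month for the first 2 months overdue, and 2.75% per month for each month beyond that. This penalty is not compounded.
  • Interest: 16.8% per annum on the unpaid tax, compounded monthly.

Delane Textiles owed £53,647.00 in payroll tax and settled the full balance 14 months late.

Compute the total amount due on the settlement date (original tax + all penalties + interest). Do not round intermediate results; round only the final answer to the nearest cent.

Penalty, months 1–2: 2 × 1.5% × £53,647.00 = £1,609.41
Penalty, months 3–14: 12 × 2.75% × £53,647.00 = £17,703.51
Interest (16.8%/yr ÷ 12 = 1.4%/month): £53,647.00 × ((1 + 0.014)^14 − 1) = £11,527.3653…
Total = £53,647.00 + £19,312.9200 + £11,527.3653… = £84,487.29

£84,487.29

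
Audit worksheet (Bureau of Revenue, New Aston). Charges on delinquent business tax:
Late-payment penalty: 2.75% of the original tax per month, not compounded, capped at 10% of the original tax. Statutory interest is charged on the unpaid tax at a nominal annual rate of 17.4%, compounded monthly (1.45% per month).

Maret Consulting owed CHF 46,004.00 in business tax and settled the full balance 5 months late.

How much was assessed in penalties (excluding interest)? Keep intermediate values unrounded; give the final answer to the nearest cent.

Penalty (uncapped): 5 × 2.75% × CHF 46,004.00 = CHF 6,325.55; cap = 10% × CHF 46,004.00 = CHF 4,600.40 → penalty = CHF 4,600.40

CHF 4,600.40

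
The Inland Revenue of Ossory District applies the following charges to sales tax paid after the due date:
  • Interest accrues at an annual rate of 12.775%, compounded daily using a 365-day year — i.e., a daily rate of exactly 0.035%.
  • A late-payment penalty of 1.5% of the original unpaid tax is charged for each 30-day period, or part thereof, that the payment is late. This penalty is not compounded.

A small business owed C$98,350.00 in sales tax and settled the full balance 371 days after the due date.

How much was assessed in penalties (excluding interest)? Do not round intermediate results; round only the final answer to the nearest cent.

C$19,178.25

Penalty periods: ⌈371/30⌉ = 13; penalty = 13 × 1.5% × C$98,350.00 = C$19,178.25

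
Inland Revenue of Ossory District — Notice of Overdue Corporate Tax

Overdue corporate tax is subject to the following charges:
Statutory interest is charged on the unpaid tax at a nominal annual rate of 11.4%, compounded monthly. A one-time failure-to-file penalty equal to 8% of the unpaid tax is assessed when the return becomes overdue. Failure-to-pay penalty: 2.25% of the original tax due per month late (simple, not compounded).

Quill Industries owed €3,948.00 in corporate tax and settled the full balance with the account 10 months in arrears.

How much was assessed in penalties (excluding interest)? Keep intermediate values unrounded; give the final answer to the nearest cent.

Failure-to-file penalty: 8% × €3,948.00 = €315.84
Failure-to-pay penalty: 10 × 2.25% × €3,948.00 = €888.30
Total penalty = €315.84 + €888.30 = €1,204.14

€1,204.14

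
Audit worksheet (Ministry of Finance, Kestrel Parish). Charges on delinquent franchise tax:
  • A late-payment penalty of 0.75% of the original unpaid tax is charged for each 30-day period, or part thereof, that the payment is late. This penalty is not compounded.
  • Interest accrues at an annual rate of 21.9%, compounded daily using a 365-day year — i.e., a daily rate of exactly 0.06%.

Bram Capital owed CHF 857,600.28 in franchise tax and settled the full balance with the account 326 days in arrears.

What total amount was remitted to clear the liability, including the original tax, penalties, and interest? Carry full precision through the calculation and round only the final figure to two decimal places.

CHF 1,113,567.43

Penalty periods: ⌈326/30⌉ = 11; penalty = 11 × 0.75% × CHF 857,600.28 = CHF 70,752.02…
Interest: CHF 857,600.28 × ((1 + 0.0006)^326 − 1) = CHF 857,600.28 × 0.21596907… = CHF 185,215.1308…
Total = CHF 857,600.28 + CHF 70,752.0231 + CHF 185,215.1308… = CHF 1,113,567.43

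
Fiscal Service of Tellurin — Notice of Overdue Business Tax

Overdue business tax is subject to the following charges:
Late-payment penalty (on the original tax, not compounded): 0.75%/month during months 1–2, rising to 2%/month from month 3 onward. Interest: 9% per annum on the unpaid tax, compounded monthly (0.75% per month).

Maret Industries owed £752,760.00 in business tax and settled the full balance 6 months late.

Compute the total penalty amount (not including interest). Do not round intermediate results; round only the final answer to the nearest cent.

Penalty, months 1–2: 2 × 0.75% × £752,760.00 = £11,291.40
Penalty, months 3–6: 4 × 2% × £752,760.00 = £60,220.80
Total penalty = £11,291.40 + £60,220.80 = £71,512.20

£71,512.20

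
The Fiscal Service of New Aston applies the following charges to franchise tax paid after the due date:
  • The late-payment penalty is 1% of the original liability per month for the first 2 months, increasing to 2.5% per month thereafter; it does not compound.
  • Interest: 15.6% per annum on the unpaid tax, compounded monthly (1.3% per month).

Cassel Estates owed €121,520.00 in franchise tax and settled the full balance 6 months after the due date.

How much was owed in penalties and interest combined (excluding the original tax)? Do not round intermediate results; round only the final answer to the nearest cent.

Penalty, months 1–2: 2 × 1% × €121,520.00 = €2,430.40
Penalty, months 3–6: 4 × 2.5% × €121,520.00 = €12,152.00
Interest: €121,520.00 × ((1 + 0.013)^6 − 1) = €121,520.00 × 0.0805794… = €9,792.0051…
Penalties + interest = €14,582.4000 + €9,792.0051… = €24,374.41

€24,374.41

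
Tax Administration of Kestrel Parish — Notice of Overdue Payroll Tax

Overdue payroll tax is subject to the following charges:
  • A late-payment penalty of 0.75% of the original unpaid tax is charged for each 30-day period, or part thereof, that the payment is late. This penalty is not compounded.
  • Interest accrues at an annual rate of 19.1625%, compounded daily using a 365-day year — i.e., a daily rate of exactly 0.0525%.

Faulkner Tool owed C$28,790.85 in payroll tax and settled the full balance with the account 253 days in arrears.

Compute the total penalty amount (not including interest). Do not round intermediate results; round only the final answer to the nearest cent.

C$1,943.38

Penalty periods: ⌈253/30⌉ = 9; penalty = 9 × 0.75% × C$28,790.85 = C$1,943.38…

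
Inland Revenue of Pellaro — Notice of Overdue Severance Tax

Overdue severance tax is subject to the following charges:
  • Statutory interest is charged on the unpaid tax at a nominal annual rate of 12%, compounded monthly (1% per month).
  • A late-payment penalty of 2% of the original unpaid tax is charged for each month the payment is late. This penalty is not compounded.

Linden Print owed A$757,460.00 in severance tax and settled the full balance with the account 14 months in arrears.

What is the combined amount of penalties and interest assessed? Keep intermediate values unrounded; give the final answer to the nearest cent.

Late-payment penalty = 2% × A$757,460.00 × 14 mo = A$212,088.80
Interest: A$757,460.00 × ((1 + 0.01)^14 − 1) = A$757,460.00 × 0.1494742… = A$113,220.7376…
Penalties + interest = A$212,088.8000 + A$113,220.7376… = A$325,309.54

A$325,309.54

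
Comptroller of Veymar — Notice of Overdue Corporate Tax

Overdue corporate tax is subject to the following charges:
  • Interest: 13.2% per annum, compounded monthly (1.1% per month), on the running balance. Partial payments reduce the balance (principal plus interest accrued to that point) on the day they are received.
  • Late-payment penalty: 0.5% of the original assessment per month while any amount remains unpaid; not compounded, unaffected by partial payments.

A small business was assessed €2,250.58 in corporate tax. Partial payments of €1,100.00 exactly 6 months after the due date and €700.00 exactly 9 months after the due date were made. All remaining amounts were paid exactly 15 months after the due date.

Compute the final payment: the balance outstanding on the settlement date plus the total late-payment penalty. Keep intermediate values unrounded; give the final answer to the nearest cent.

Balance at month 6: €2,250.5800 × (1 + 0.011)^6 = €2,403.2635…
After €1,100.00 payment: €2,403.2635… − €1,100.00 = €1,303.2635…
Balance at month 9: €1,303.2635… × (1 + 0.011)^3 = €1,346.7460…
After €700.00 payment: €1,346.7460… − €700.00 = €646.7460…
Balance at month 15: €646.7460… × (1 + 0.011)^6 = €690.6224…
Penalty: 15 × 0.5% × €2,250.58 = €168.79…
Final settlement = outstanding balance + penalty = €690.6224… + €168.79… = €859.42

€859.42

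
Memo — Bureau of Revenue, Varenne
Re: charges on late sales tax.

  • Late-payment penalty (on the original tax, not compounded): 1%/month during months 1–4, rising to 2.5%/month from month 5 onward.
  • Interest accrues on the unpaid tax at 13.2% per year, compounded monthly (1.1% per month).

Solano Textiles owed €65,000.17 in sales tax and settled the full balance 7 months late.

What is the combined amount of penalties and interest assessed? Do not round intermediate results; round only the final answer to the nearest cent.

Penalty, months 1–4: 4 × 1% × €65,000.17 = €2,600.01…
Penalty, months 5–7: 3 × 2.5% × €65,000.17 = €4,875.01…
Interest: €65,000.17 × ((1 + 0.011)^7 − 1) = €65,000.17 × 0.0795881… = €5,173.2401…
Penalties + interest = €7,475.0196… + €5,173.2401… = €12,648.26

€12,648.26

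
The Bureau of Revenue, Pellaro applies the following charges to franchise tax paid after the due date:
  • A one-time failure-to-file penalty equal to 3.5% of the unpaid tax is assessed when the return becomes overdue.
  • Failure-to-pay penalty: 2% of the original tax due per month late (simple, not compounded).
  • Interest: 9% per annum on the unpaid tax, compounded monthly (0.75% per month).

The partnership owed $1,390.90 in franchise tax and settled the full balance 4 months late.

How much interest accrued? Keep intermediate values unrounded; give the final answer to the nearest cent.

Interest: $1,390.90 × ((1 + 0.0075)^4 − 1) = $1,390.90 × 0.0303392… = $42.1988…

$42.20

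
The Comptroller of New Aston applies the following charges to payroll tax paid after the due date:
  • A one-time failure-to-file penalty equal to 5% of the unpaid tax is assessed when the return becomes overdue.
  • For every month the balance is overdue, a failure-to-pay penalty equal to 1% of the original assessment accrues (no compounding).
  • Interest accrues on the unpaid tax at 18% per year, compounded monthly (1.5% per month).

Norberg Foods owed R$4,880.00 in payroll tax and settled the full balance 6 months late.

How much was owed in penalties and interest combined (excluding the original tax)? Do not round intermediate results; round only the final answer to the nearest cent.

Failure-to-file penalty: 5% × R$4,880.00 = R$244.00
Failure-to-pay penalty: 6 × 1% × R$4,880.00 = R$292.80
Interest: R$4,880.00 × ((1 + 0.015)^6 − 1) = R$4,880.00 × 0.0934433… = R$456.0031…
Penalties + interest = R$536.8000 + R$456.0031… = R$992.80

R$992.80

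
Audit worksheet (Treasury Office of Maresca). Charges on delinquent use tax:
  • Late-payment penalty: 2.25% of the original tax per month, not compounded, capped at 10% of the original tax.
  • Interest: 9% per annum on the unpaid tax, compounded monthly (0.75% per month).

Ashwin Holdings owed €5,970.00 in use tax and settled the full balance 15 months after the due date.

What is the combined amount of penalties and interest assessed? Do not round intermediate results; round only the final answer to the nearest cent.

Penalty (uncapped): 15 × 2.25% × €5,970.00 = €2,014.88…; cap = 10% × €5,970.00 = €597.00 → penalty = €597.00
Interest: €5,970.00 × ((1 + 0.0075)^15 − 1) = €5,970.00 × 0.1186026… = €708.0575…
Penalties + interest = €597.0000 + €708.0575… = €1,305.06

€1,305.06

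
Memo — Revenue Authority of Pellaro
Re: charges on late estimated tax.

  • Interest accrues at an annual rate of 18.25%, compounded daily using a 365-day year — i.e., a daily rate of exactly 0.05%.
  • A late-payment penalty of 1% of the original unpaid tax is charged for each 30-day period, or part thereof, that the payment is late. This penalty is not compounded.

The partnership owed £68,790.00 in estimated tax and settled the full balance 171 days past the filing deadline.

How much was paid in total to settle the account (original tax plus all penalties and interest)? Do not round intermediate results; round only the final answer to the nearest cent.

Penalty periods: ⌈171/30⌉ = 6; penalty = 6 × 1% × £68,790.00 = £4,127.40
Interest: £68,790.00 × ((1 + 0.0005)^171 − 1) = £68,790.00 × 0.08923829… = £6,138.7017…
Total = £68,790.00 + £4,127.4000 + £6,138.7017… = £79,056.10

£79,056.10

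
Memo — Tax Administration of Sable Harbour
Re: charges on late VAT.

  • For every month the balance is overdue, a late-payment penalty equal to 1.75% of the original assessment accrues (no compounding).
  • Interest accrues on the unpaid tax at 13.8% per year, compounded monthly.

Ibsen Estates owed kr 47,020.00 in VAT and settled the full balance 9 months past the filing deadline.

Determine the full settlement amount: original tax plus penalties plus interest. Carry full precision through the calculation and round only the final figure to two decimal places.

kr 59,522.19

Late-payment penalty = 1.75% × kr 47,020.00 × 9 mo = kr 7,405.65
Interest (13.8%/yr ÷ 12 = 1.15%/month): kr 47,020.00 × ((1 + 0.0115)^9 − 1) = kr 5,096.5440…
Total = kr 47,020.00 + kr 7,405.6500 + kr 5,096.5440… = kr 59,522.19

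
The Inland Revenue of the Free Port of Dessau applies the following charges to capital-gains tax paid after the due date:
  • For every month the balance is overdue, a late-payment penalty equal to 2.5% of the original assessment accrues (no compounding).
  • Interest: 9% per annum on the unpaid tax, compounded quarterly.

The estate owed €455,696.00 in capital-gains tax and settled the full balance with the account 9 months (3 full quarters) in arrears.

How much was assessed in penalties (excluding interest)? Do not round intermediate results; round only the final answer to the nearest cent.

Late-payment penalty: 9 × 2.5% × €455,696.00 = €102,531.60

€102,531.60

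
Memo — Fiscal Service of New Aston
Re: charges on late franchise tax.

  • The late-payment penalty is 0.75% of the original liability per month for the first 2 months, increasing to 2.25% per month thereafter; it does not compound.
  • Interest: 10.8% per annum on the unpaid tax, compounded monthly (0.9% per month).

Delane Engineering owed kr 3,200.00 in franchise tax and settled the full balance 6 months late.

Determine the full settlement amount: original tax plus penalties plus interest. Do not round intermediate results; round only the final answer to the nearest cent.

kr 3,712.73

Penalty, months 1–2: 2 × 0.75% × kr 3,200.00 = kr 48.00
Penalty, months 3–6: 4 × 2.25% × kr 3,200.00 = kr 288.00
Interest: kr 3,200.00 × ((1 + 0.009)^6 − 1) = kr 3,200.00 × 0.0552297… = kr 176.7350…
Total = kr 3,200.00 + kr 336.0000 + kr 176.7350… = kr 3,712.73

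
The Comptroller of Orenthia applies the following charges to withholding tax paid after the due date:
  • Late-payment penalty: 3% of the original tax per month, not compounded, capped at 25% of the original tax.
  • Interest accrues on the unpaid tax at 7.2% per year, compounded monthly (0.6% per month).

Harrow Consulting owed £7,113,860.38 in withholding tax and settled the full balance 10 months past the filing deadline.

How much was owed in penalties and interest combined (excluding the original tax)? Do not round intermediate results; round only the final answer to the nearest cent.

£2,217,007.51

Penalty (uncapped): 10 × 3% × £7,113,860.38 = £2,134,158.11…; cap = 25% × £7,113,860.38 = £1,778,465.10… → penalty = £1,778,465.10…
Interest: £7,113,860.38 × ((1 + 0.006)^10 − 1) = £7,113,860.38 × 0.0616462… = £438,542.4180…
Penalties + interest = £1,778,465.0950 + £438,542.4180… = £2,217,007.51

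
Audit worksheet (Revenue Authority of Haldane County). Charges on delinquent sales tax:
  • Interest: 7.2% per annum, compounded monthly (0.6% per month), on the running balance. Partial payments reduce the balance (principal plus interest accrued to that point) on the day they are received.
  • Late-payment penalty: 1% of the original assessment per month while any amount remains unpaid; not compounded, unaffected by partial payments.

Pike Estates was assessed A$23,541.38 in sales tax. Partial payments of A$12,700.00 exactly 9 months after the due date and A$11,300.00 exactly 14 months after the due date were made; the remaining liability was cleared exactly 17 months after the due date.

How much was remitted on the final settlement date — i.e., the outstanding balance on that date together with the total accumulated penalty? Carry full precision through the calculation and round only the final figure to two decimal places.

A$5,236.25

Balance at month 9: A$23,541.3800 × (1 + 0.006)^9 = A$24,843.5552…
After A$12,700.00 payment: A$24,843.5552… − A$12,700.00 = A$12,143.5552…
Balance at month 14: A$12,143.5552… × (1 + 0.006)^5 = A$12,512.2598…
After A$11,300.00 payment: A$12,512.2598… − A$11,300.00 = A$1,212.2598…
Balance at month 17: A$1,212.2598… × (1 + 0.006)^3 = A$1,234.2117…
Penalty: 17 × 1% × A$23,541.38 = A$4,002.03…
Final settlement = outstanding balance + penalty = A$1,234.2117… + A$4,002.03… = A$5,236.25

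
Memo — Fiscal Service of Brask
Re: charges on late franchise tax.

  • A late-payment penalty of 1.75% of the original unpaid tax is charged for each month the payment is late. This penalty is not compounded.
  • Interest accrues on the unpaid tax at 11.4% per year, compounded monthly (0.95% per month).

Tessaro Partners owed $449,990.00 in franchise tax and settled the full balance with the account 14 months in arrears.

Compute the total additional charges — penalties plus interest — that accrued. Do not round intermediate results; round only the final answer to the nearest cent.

Late-payment penalty: 14 × 1.75% × $449,990.00 = $110,247.55
Interest: $449,990.00 × ((1 + 0.0095)^14 − 1) = $449,990.00 × 0.1415331… = $63,688.4999…
Penalties + interest = $110,247.5500 + $63,688.4999… = $173,936.05

$173,936.05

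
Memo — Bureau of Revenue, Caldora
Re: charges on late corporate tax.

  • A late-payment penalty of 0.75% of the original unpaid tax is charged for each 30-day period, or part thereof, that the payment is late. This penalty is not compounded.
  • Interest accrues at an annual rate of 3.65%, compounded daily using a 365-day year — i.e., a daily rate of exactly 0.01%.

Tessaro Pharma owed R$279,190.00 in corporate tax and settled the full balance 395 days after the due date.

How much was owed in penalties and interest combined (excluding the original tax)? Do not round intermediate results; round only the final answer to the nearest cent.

Penalty periods: ⌈395/30⌉ = 14; penalty = 14 × 0.75% × R$279,190.00 = R$29,314.95
Interest: R$279,190.00 × ((1 + 0.0001)^395 − 1) = R$279,190.00 × 0.04028844… = R$11,248.1308…
Penalties + interest = R$29,314.9500 + R$11,248.1308… = R$40,563.08

R$40,563.08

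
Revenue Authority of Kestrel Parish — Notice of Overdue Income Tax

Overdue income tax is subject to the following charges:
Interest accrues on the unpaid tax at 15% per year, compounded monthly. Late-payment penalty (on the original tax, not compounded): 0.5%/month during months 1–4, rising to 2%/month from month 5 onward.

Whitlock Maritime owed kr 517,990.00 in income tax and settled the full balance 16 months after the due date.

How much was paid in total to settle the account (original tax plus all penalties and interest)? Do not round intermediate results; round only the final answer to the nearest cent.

kr 766,567.99

Penalty, months 1–4: 4 × 0.5% × kr 517,990.00 = kr 10,359.80
Penalty, months 5–16: 12 × 2% × kr 517,990.00 = kr 124,317.60
Interest (15%/yr ÷ 12 = 1.25%/month): kr 517,990.00 × ((1 + 0.0125)^16 − 1) = kr 113,900.5868…
Total = kr 517,990.00 + kr 134,677.4000 + kr 113,900.5868… = kr 766,567.99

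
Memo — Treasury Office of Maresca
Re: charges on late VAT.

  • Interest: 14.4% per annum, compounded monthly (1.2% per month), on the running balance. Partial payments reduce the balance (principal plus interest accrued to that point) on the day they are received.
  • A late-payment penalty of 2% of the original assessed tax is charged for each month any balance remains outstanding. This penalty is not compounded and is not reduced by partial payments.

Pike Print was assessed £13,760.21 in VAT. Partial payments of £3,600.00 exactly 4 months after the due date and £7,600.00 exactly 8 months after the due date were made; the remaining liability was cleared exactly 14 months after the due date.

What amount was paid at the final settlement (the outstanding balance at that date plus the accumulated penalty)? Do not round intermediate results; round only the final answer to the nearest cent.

£7,894.07

Balance at month 4: £13,760.2100 × (1 + 0.012)^4 = £14,432.6843…
After £3,600.00 payment: £14,432.6843… − £3,600.00 = £10,832.6843…
Balance at month 8: £10,832.6843… × (1 + 0.012)^4 = £11,362.0877…
After £7,600.00 payment: £11,362.0877… − £7,600.00 = £3,762.0877…
Balance at month 14: £3,762.0877… × (1 + 0.012)^6 = £4,041.2153…
Penalty: 14 × 2% × £13,760.21 = £3,852.86…
Final settlement = outstanding balance + penalty = £4,041.2153… + £3,852.86… = £7,894.07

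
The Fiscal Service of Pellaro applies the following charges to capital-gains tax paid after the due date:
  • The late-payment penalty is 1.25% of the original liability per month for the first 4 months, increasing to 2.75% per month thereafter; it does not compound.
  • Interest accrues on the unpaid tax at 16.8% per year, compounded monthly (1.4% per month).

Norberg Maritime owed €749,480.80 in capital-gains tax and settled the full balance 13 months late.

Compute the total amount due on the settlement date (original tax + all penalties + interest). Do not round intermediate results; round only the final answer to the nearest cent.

€1,120,924.20

Penalty, months 1–4: 4 × 1.25% × €749,480.80 = €37,474.04
Penalty, months 5–13: 9 × 2.75% × €749,480.80 = €185,496.50…
Interest: €749,480.80 × ((1 + 0.014)^13 − 1) = €749,480.80 × 0.1981010… = €148,472.8635…
Total = €749,480.80 + €222,970.5380 + €148,472.8635… = €1,120,924.20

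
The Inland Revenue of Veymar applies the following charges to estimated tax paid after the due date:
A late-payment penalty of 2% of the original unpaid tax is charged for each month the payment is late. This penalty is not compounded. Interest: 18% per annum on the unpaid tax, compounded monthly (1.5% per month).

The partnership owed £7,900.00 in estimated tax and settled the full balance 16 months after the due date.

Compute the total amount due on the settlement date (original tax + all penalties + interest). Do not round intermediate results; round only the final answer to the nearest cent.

Late-payment penalty = 2% × £7,900.00 × 16 mo = £2,528.00
Interest: £7,900.00 × ((1 + 0.015)^16 − 1) = £7,900.00 × 0.2689855… = £2,124.9858…
Total = £7,900.00 + £2,528.0000 + £2,124.9858… = £12,552.99

£12,552.99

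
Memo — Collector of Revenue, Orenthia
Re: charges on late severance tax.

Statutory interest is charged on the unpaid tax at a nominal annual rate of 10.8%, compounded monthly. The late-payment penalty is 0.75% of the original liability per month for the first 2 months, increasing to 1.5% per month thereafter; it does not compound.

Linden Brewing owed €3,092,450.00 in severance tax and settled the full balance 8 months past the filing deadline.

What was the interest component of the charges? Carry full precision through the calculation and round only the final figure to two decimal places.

Interest (10.8%/yr ÷ 12 = 0.9%/month): €3,092,450.00 × ((1 + 0.009)^8 − 1) = €229,797.7533…

€229,797.75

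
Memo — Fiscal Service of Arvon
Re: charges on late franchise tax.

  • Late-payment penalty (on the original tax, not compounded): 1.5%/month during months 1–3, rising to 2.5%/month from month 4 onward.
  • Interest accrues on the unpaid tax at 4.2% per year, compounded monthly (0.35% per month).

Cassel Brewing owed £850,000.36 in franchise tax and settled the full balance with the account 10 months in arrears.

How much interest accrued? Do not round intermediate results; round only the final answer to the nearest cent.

£30,222.98

Interest: £850,000.36 × ((1 + 0.0035)^10 − 1) = £850,000.36 × 0.0355564… = £30,222.9754…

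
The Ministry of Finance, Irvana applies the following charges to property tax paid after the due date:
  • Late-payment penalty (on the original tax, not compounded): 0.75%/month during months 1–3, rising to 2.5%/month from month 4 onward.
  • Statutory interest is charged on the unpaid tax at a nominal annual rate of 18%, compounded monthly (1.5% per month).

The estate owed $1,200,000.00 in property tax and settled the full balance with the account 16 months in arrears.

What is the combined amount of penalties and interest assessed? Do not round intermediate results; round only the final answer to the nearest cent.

Penalty, months 1–3: 3 × 0.75% × $1,200,000.00 = $27,000.00
Penalty, months 4–16: 13 × 2.5% × $1,200,000.00 = $390,000.00
Interest: $1,200,000.00 × ((1 + 0.015)^16 − 1) = $1,200,000.00 × 0.2689855… = $322,782.6572…
Penalties + interest = $417,000.0000 + $322,782.6572… = $739,782.66

$739,782.66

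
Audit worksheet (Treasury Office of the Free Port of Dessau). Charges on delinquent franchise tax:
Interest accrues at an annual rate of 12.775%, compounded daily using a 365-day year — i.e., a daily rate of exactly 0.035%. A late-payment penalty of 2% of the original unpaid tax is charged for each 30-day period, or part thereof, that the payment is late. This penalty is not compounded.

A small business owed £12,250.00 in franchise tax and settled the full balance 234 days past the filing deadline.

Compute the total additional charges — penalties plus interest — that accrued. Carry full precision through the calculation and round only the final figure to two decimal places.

Penalty periods: ⌈234/30⌉ = 8; penalty = 8 × 2% × £12,250.00 = £1,960.00
Interest: £12,250.00 × ((1 + 0.00035)^234 − 1) = £12,250.00 × 0.08533172… = £1,045.3135…
Penalties + interest = £1,960.0000 + £1,045.3135… = £3,005.31

£3,005.31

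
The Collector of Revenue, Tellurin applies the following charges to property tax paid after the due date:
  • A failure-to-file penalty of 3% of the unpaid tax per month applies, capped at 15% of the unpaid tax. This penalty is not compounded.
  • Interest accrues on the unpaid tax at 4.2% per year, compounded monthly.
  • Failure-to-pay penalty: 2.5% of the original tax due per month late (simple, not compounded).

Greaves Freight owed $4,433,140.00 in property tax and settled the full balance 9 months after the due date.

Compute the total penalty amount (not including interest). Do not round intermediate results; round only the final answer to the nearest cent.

Failure-to-file: 9 × 3% × $4,433,140.00 = $1,196,947.80, capped at 15% × $4,433,140.00 = $664,971.00
Failure-to-pay penalty: 9 × 2.5% × $4,433,140.00 = $997,456.50
Total penalty = $664,971.00 + $997,456.50 = $1,662,427.50

$1,662,427.50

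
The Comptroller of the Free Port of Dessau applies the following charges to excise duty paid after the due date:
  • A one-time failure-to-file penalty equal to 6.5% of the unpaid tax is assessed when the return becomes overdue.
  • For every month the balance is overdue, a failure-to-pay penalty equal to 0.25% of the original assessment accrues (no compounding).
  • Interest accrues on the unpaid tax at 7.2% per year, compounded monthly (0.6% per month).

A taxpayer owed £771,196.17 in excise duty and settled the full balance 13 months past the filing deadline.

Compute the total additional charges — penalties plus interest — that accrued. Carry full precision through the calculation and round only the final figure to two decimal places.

Failure-to-file penalty: 6.5% × £771,196.17 = £50,127.75…
Failure-to-pay penalty: 13 × 0.25% × £771,196.17 = £25,063.88…
Interest: £771,196.17 × ((1 + 0.006)^13 − 1) = £771,196.17 × 0.0808707… = £62,367.1839…
Penalties + interest = £75,191.6266… + £62,367.1839… = £137,558.81

£137,558.81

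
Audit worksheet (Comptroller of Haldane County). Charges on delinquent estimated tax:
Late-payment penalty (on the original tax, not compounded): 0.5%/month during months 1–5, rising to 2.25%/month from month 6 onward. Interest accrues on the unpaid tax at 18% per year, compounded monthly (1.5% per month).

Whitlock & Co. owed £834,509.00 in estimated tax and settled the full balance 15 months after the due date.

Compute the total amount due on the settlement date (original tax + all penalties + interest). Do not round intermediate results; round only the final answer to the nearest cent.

Penalty, months 1–5: 5 × 0.5% × £834,509.00 = £20,862.73…
Penalty, months 6–15: 10 × 2.25% × £834,509.00 = £187,764.53…
Interest: £834,509.00 × ((1 + 0.015)^15 − 1) = £834,509.00 × 0.2502321… = £208,820.9117…
Total = £834,509.00 + £208,627.2500 + £208,820.9117… = £1,251,957.16

£1,251,957.16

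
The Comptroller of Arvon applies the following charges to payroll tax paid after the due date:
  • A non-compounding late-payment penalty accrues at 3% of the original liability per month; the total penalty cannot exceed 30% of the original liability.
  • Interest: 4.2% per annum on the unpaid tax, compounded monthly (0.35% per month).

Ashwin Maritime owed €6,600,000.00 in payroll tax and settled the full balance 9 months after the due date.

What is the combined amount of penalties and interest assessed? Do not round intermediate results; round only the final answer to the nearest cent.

Penalty: 9 × 3% × €6,600,000.00 = €1,782,000.00 (below the 30% cap of €1,980,000.00)
Interest: €6,600,000.00 × ((1 + 0.0035)^9 − 1) = €6,600,000.00 × 0.0319446… = €210,834.4951…
Penalties + interest = €1,782,000.0000 + €210,834.4951… = €1,992,834.50

€1,992,834.50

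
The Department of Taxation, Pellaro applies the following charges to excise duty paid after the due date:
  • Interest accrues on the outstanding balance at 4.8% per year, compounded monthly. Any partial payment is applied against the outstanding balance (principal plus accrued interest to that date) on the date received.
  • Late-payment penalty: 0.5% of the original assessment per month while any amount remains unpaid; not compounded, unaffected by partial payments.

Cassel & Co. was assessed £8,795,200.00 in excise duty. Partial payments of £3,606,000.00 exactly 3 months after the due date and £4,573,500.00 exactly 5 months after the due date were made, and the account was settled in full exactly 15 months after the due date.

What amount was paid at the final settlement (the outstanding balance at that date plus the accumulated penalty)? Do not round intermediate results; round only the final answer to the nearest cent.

£1,454,871.69

Monthly rate = 4.8% ÷ 12 = 0.4%
Balance at month 3: £8,795,200.0000 × (1 + 0.004)^3 = £8,901,165.1325…
After £3,606,000.00 payment: £8,901,165.1325… − £3,606,000.00 = £5,295,165.1325…
Balance at month 5: £5,295,165.1325… × (1 + 0.004)^2 = £5,337,611.1762…
After £4,573,500.00 payment: £5,337,611.1762… − £4,573,500.00 = £764,111.1762…
Balance at month 15: £764,111.1762… × (1 + 0.004)^10 = £795,231.6929…
Penalty: 15 × 0.5% × £8,795,200.00 = £659,640.00
Final settlement = outstanding balance + penalty = £795,231.6929… + £659,640.00 = £1,454,871.69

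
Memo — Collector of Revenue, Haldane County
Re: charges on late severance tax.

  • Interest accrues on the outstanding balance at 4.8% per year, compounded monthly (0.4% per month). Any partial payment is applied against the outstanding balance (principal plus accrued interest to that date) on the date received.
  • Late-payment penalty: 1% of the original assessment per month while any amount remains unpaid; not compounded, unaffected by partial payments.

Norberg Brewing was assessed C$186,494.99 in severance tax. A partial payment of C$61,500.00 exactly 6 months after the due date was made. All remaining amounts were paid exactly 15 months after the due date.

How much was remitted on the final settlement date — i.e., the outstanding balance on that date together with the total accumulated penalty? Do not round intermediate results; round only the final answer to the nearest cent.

Balance at month 6: C$186,494.9900 × (1 + 0.004)^6 = C$191,015.8680…
After C$61,500.00 payment: C$191,015.8680… − C$61,500.00 = C$129,515.8680…
Balance at month 15: C$129,515.8680… × (1 + 0.004)^9 = C$134,253.7408…
Penalty: 15 × 1% × C$186,494.99 = C$27,974.25…
Final settlement = outstanding balance + penalty = C$134,253.7408… + C$27,974.25… = C$162,227.99

C$162,227.99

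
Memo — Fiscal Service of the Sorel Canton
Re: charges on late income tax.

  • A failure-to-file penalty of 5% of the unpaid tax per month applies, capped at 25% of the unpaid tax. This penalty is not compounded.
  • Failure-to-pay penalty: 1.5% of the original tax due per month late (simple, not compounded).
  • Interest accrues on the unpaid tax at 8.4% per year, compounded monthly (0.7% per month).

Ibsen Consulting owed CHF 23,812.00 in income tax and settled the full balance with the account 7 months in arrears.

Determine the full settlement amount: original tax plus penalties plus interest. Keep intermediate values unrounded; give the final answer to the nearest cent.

CHF 33,456.84

Failure-to-file: 7 × 5% × CHF 23,812.00 = CHF 8,334.20, capped at 25% × CHF 23,812.00 = CHF 5,953.00
Failure-to-pay penalty: 7 × 1.5% × CHF 23,812.00 = CHF 2,500.26
Interest: CHF 23,812.00 × ((1 + 0.007)^7 − 1) = CHF 23,812.00 × 0.0500411… = CHF 1,191.5784…
Total = CHF 23,812.00 + CHF 8,453.2600 + CHF 1,191.5784… = CHF 33,456.84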